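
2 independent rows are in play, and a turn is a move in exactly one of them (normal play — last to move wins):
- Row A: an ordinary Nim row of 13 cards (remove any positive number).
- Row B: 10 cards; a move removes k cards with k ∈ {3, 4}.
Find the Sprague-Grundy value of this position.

Row A is a plain Nim row of size 13, so its Grundy value is 13.
Build the Grundy sequence for row B with g(k) = mex{g(k−s) : s ∈ {3, 4}, s ≤ k}:
g(0) = mex{} = 0
g(1) = mex{} = 0
g(2) = mex{} = 0
g(3) = mex{0} = 1
g(4) = mex{0} = 1
g(5) = mex{0} = 1
g(6) = mex{0,1} = 2
g(7) = mex{1} = 0
g(8) = mex{1} = 0
g(9) = mex{1,2} = 0
g(10) = mex{0,2} = 1
So g(10) = 1.
By the Sprague-Grundy theorem, the Grundy value of a sum of independent games is the XOR of the component values.
Combined value = 13 ⊕ 1 = 12.

12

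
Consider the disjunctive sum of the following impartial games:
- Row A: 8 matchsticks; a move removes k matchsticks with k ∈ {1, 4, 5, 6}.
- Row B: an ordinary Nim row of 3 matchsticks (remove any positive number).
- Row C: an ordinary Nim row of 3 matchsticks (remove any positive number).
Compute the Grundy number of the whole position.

Build the Grundy sequence for row A with g(k) = mex{g(k−s) : s ∈ {1, 4, 5, 6}, s ≤ k}:
g(0) = mex{} = 0
g(1) = mex{0} = 1
g(2) = mex{1} = 0
g(3) = mex{0} = 1
g(4) = mex{0,1} = 2
g(5) = mex{0,1,2} = 3
g(6) = mex{0,1,3} = 2
g(7) = mex{0,1,2} = 3
g(8) = mex{0,1,2,3} = 4
So g(8) = 4.
Row B is a plain Nim row of size 3, so its Grundy value is 3.
Row C is a plain Nim row of size 3, so its Grundy value is 3.
By the Sprague-Grundy theorem, the Grundy value of a sum of independent games is the XOR of the component values.
Combined value = 4 ⊕ 3 ⊕ 3 = 4.

4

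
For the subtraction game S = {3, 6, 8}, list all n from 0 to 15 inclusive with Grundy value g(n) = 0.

Grundy values for subtraction set {3, 6, 8}:
k:     0  1  2  3  4  5  6  7  8  9 10 11 12 13 14 15
g(k):  0  0  0  1  1  1  2  2  2  3  3  0  0  0  1  1
The P-positions (g = 0) in 0..15 are 0, 1, 2, 11, 12, 13.

0, 1, 2, 11, 12, 13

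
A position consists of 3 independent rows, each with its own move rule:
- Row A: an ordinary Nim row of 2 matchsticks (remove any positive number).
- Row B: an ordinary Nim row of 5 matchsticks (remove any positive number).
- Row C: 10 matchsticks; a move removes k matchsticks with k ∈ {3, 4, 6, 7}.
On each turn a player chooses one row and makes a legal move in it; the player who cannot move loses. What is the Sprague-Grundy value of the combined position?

Row A is a plain Nim row of size 2, so its Grundy value is 2.
Row B is a plain Nim row of size 5, so its Grundy value is 5.
Grundy values for row C (subtraction set {3, 4, 6, 7}):
k:     0  1  2  3  4  5  6  7  8  9 10
g(k):  0  0  0  1  1  1  2  2  2  3  0
So g(10) = 0.
The value of a disjunctive sum is the nim-sum of the parts.
Combined value = 2 ⊕ 5 ⊕ 0 = 7.

7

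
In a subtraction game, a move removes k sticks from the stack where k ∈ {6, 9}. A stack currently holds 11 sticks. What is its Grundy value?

1

Grundy values for subtraction set {6, 9}:
g(0) = mex{} = 0
g(1) = mex{} = 0
g(2) = mex{} = 0
g(3) = mex{} = 0
g(4) = mex{} = 0
g(5) = mex{} = 0
g(6) = mex{0} = 1
g(7) = mex{0} = 1
g(8) = mex{0} = 1
g(9) = mex{0} = 1
g(10) = mex{0} = 1
g(11) = mex{0} = 1
So g(11) = 1.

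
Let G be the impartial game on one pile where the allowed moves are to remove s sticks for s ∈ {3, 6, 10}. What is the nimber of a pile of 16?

1

Grundy values for subtraction set {3, 6, 10}:
k:     0  1  2  3  4  5  6  7  8  9 10 11 12 13 14 15 16
g(k):  0  0  0  1  1  1  2  2  2  0  3  3  1  0  0  2  1
So g(16) = 1.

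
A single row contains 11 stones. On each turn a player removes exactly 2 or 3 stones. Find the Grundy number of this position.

0

Grundy values for subtraction set {2, 3}:
g(0) = mex{} = 0
g(1) = mex{} = 0
g(2) = mex{0} = 1
g(3) = mex{0} = 1
g(4) = mex{0,1} = 2
g(5) = mex{1} = 0
g(6) = mex{1,2} = 0
g(7) = mex{0,2} = 1
g(8) = mex{0} = 1
g(9) = mex{0,1} = 2
g(10) = mex{1} = 0
g(11) = mex{1,2} = 0
So g(11) = 0.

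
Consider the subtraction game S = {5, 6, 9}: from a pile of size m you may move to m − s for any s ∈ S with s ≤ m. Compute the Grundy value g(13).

2

Build the Grundy sequence with g(k) = mex{g(k−s) : s ∈ {5, 6, 9}, s ≤ k}:
g(0) = mex{} = 0
g(1) = mex{} = 0
g(2) = mex{} = 0
g(3) = mex{} = 0
g(4) = mex{} = 0
g(5) = mex{0} = 1
g(6) = mex{0} = 1
g(7) = mex{0} = 1
g(8) = mex{0} = 1
g(9) = mex{0} = 1
g(10) = mex{0,1} = 2
g(11) = mex{0,1} = 2
g(12) = mex{0,1} = 2
g(13) = mex{0,1} = 2
So g(13) = 2.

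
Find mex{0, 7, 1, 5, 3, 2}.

4

The values 0, 1, 2, 3 are all present; 4 is the first non-negative integer missing from the set.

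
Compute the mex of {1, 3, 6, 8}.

0 is not in the set, so the mex is 0.

0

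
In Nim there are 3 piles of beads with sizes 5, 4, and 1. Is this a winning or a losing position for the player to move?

Losing position

Compute the nim-sum pairwise:
5 ⊕ 4 = 1
1 ⊕ 1 = 0
The nim-sum is 0, so this is a P-position: the player to move is in a losing position under optimal play.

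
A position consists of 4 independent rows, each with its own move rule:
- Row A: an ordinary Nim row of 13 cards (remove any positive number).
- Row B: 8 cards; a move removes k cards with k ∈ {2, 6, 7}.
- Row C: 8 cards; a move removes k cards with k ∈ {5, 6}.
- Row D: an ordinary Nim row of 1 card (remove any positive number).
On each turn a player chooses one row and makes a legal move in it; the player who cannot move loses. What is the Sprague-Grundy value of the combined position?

15

Row A is a plain Nim row of size 13, so its Grundy value is 13.
For row B, compute g(0), g(1), … with moves {2, 6, 7}:
g(0) = mex{} = 0
g(1) = mex{} = 0
g(2) = mex{0} = 1
g(3) = mex{0} = 1
g(4) = mex{1} = 0
g(5) = mex{1} = 0
g(6) = mex{0} = 1
g(7) = mex{0} = 1
g(8) = mex{0,1} = 2
So g(8) = 2.
For row C, compute g(0), g(1), … with moves {5, 6}:
k:     0  1  2  3  4  5  6  7  8
g(k):  0  0  0  0  0  1  1  1  1
So g(8) = 1.
Row D is a plain Nim row of size 1, so its Grundy value is 1.
By the Sprague-Grundy theorem, the Grundy value of a sum of independent games is the XOR of the component values.
Combined value = 13 XOR 2 XOR 1 XOR 1 = 15.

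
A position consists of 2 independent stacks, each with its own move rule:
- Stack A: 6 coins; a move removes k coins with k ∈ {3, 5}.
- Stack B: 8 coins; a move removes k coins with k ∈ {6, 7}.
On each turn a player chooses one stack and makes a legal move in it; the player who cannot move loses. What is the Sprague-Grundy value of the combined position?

3

For stack A, compute g(0), g(1), … with moves {3, 5}:
k:     0  1  2  3  4  5  6
g(k):  0  0  0  1  1  1  2
So g(6) = 2.
Build the Grundy sequence for stack B with g(k) = mex{g(k−s) : s ∈ {6, 7}, s ≤ k}:
g(0) = mex{} = 0
g(1) = mex{} = 0
g(2) = mex{} = 0
g(3) = mex{} = 0
g(4) = mex{} = 0
g(5) = mex{} = 0
g(6) = mex{0} = 1
g(7) = mex{0} = 1
g(8) = mex{0} = 1
So g(8) = 1.
The value of a disjunctive sum is the nim-sum of the parts.
Combined value = 2 ⊕ 1 = 3.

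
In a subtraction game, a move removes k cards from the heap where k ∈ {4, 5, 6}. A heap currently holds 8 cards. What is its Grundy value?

2

Compute g(0), g(1), … for moves {4, 5, 6}:
k:     0  1  2  3  4  5  6  7  8
g(k):  0  0  0  0  1  1  1  1  2
So g(8) = 2.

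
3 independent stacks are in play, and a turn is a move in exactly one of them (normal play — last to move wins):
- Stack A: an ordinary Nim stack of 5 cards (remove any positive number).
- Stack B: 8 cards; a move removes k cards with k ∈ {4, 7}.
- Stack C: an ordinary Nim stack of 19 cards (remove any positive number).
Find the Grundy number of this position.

20

Stack A is a plain Nim stack of size 5, so its Grundy value is 5.
Grundy values for stack B (subtraction set {4, 7}):
k:     0  1  2  3  4  5  6  7  8
g(k):  0  0  0  0  1  1  1  1  2
So g(8) = 2.
Stack C is a plain Nim stack of size 19, so its Grundy value is 19.
By the Sprague-Grundy theorem, the Grundy value of a sum of independent games is the XOR of the component values.
Combined value = 5 XOR 2 XOR 19 = 20.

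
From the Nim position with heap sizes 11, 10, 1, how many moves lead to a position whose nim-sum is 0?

0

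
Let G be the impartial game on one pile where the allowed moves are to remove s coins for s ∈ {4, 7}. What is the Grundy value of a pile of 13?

0

Build the Grundy sequence with g(k) = mex{g(k−s) : s ∈ {4, 7}, s ≤ k}:
g(0) = mex{} = 0
g(1) = mex{} = 0
g(2) = mex{} = 0
g(3) = mex{} = 0
g(4) = mex{0} = 1
g(5) = mex{0} = 1
g(6) = mex{0} = 1
g(7) = mex{0} = 1
g(8) = mex{0,1} = 2
g(9) = mex{0,1} = 2
g(10) = mex{0,1} = 2
g(11) = mex{1} = 0
g(12) = mex{1,2} = 0
g(13) = mex{1,2} = 0
So g(13) = 0.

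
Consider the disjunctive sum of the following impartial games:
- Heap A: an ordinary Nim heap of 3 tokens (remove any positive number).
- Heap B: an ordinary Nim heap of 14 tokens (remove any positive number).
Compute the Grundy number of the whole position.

Heap A is a plain Nim heap of size 3, so its Grundy value is 3.
Heap B is a plain Nim heap of size 14, so its Grundy value is 14.
The value of a disjunctive sum is the nim-sum of the parts.
Combined value = 3 XOR 14 = 13.

13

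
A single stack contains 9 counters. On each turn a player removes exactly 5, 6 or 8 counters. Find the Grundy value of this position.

Grundy values for subtraction set {5, 6, 8}:
k:     0  1  2  3  4  5  6  7  8  9
g(k):  0  0  0  0  0  1  1  1  1  1
So g(9) = 1.

1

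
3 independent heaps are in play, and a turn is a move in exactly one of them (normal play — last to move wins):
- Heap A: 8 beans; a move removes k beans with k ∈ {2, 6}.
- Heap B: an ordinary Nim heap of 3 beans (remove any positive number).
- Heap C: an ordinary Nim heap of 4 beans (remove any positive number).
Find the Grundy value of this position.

Grundy values for heap A (subtraction set {2, 6}):
g(0) = mex{} = 0
g(1) = mex{} = 0
g(2) = mex{0} = 1
g(3) = mex{0} = 1
g(4) = mex{1} = 0
g(5) = mex{1} = 0
g(6) = mex{0} = 1
g(7) = mex{0} = 1
g(8) = mex{1} = 0
So g(8) = 0.
Heap B is a plain Nim heap of size 3, so its Grundy value is 3.
Heap C is a plain Nim heap of size 4, so its Grundy value is 4.
The value of a disjunctive sum is the nim-sum of the parts.
Combined value = 0 ⊕ 3 ⊕ 4 = 7.

7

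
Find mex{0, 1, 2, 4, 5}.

3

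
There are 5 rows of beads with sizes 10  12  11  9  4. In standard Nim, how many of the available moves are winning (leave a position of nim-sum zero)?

Nim-sum: 10 ⊕ 12 ⊕ 11 ⊕ 9 ⊕ 4 = 0.
The nim-sum is already 0, so every move leaves a nonzero nim-sum — there are no winning moves.

0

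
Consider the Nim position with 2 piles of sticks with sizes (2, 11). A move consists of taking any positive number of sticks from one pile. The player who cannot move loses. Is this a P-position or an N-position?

Bitwise XOR of the heap sizes:
  0010  (2)
  1011  (11)
  ----
  1001  (9)
The nim-sum is 9 ≠ 0, so this is an N-position: the player to move can win.

N-position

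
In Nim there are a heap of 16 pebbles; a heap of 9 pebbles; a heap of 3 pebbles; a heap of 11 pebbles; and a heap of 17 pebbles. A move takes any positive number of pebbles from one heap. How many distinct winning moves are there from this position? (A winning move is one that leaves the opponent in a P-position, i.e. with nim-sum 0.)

0

In binary:
  10000  (16)
  01001  (9)
  00011  (3)
  01011  (11)
  10001  (17)
  -----
  00000  (0)
The nim-sum is already 0, so every move leaves a nonzero nim-sum — there are no winning moves.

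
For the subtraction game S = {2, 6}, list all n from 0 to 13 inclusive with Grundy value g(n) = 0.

Compute g(0), g(1), … for moves {2, 6}:
k:     0  1  2  3  4  5  6  7  8  9 10 11 12 13
g(k):  0  0  1  1  0  0  1  1  0  0  1  1  0  0
The P-positions (g = 0) in 0..13 are 0, 1, 4, 5, 8, 9, 12, 13.

0, 1, 4, 5, 8, 9, 12, 13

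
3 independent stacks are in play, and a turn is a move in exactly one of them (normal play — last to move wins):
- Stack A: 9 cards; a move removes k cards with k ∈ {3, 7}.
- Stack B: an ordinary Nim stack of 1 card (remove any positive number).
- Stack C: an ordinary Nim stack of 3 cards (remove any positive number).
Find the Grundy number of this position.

3

For stack A, compute g(0), g(1), … with moves {3, 7}:
k:     0  1  2  3  4  5  6  7  8  9
g(k):  0  0  0  1  1  1  0  2  2  1
So g(9) = 1.
Stack B is a plain Nim stack of size 1, so its Grundy value is 1.
Stack C is a plain Nim stack of size 3, so its Grundy value is 3.
The value of a disjunctive sum is the nim-sum of the parts.
Combined value = 1 XOR 1 XOR 3 = 3.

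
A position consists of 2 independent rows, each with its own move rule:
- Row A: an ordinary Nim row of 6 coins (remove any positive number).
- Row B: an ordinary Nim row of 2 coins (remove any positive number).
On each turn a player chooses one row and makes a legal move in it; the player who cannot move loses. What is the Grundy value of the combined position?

4

Row A is a plain Nim row of size 6, so its Grundy value is 6.
Row B is a plain Nim row of size 2, so its Grundy value is 2.
The value of a disjunctive sum is the nim-sum of the parts.
Combined value = 6 ⊕ 2 = 4.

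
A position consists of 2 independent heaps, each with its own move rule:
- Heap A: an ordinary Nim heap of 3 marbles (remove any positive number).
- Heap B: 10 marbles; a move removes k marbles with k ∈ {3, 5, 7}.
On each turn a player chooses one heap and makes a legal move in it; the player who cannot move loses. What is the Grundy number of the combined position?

3

Heap A is a plain Nim heap of size 3, so its Grundy value is 3.
For heap B, compute g(0), g(1), … with moves {3, 5, 7}:
g(0) = mex{} = 0
g(1) = mex{} = 0
g(2) = mex{} = 0
g(3) = mex{0} = 1
g(4) = mex{0} = 1
g(5) = mex{0} = 1
g(6) = mex{0,1} = 2
g(7) = mex{0,1} = 2
g(8) = mex{0,1} = 2
g(9) = mex{0,1,2} = 3
g(10) = mex{1,2} = 0
So g(10) = 0.
By the Sprague-Grundy theorem, the Grundy value of a sum of independent games is the XOR of the component values.
Combined value = 3 XOR 0 = 3.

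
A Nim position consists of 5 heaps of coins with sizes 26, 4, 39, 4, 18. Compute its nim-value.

47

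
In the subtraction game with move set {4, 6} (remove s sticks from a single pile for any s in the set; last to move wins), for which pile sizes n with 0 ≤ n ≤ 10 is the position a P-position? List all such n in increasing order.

Compute g(0), g(1), … for moves {4, 6}:
k:     0  1  2  3  4  5  6  7  8  9 10
g(k):  0  0  0  0  1  1  1  1  2  2  0
The P-positions (g = 0) in 0..10 are 0, 1, 2, 3, 10.

0, 1, 2, 3, 10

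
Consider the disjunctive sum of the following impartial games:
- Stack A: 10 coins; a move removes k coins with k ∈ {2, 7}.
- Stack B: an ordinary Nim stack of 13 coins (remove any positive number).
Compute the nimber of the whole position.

13

Grundy values for stack A (subtraction set {2, 7}):
g(0) = mex{} = 0
g(1) = mex{} = 0
g(2) = mex{0} = 1
g(3) = mex{0} = 1
g(4) = mex{1} = 0
g(5) = mex{1} = 0
g(6) = mex{0} = 1
g(7) = mex{0} = 1
g(8) = mex{0,1} = 2
g(9) = mex{1} = 0
g(10) = mex{1,2} = 0
So g(10) = 0.
Stack B is a plain Nim stack of size 13, so its Grundy value is 13.
By the Sprague-Grundy theorem, the Grundy value of a sum of independent games is the XOR of the component values.
Combined value = 0 ⊕ 13 = 13.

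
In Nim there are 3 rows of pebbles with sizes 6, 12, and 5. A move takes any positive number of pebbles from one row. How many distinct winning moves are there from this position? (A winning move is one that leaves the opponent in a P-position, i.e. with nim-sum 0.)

Compute the nim-sum pairwise:
6 ^ 12 = 10
10 ^ 5 = 15
The overall nim-sum is X = 15. A row of size p has a winning move iff p XOR X < p (reduce it to p XOR X).
  6: 6 XOR 15 = 9 ≥ 6 — no move.
  12: 12 XOR 15 = 3 < 12 — winning move (to 3).
  5: 5 XOR 15 = 10 ≥ 5 — no move.
That gives 1 winning move.

1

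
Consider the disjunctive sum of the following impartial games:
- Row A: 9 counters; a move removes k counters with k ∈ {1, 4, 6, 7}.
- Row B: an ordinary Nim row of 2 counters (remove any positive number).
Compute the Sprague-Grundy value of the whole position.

0

Grundy values for row A (subtraction set {1, 4, 6, 7}):
k:     0  1  2  3  4  5  6  7  8  9
g(k):  0  1  0  1  2  0  1  2  3  2
So g(9) = 2.
Row B is a plain Nim row of size 2, so its Grundy value is 2.
The value of a disjunctive sum is the nim-sum of the parts.
Combined value = 2 XOR 2 = 0.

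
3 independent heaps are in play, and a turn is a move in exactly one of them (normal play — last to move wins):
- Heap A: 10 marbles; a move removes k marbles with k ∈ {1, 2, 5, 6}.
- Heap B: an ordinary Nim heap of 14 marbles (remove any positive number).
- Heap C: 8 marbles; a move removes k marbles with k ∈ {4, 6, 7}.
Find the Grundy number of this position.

12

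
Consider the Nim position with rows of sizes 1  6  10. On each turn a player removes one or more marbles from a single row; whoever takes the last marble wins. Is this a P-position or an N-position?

N-position

Nim-sum: 1 ⊕ 6 ⊕ 10 = 13.
The nim-sum is 13 ≠ 0, so this is an N-position: the player to move can win.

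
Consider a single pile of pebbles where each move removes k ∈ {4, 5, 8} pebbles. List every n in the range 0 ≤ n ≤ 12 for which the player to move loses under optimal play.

Grundy values for subtraction set {4, 5, 8}:
g(0) = mex{} = 0
g(1) = mex{} = 0
g(2) = mex{} = 0
g(3) = mex{} = 0
g(4) = mex{0} = 1
g(5) = mex{0} = 1
g(6) = mex{0} = 1
g(7) = mex{0} = 1
g(8) = mex{0,1} = 2
g(9) = mex{0,1} = 2
g(10) = mex{0,1} = 2
g(11) = mex{0,1} = 2
g(12) = mex{1,2} = 0
The P-positions (g = 0) in 0..12 are 0, 1, 2, 3, 12.

0, 1, 2, 3, 12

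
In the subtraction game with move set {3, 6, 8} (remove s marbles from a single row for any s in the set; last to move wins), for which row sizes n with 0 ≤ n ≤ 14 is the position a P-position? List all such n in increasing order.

0, 1, 2, 11, 12, 13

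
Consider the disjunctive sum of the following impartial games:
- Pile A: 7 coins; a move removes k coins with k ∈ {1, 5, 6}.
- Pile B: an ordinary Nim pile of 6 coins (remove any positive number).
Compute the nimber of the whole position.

Build the Grundy sequence for pile A with g(k) = mex{g(k−s) : s ∈ {1, 5, 6}, s ≤ k}:
k:     0  1  2  3  4  5  6  7
g(k):  0  1  0  1  0  1  2  3
So g(7) = 3.
Pile B is a plain Nim pile of size 6, so its Grundy value is 6.
The value of a disjunctive sum is the nim-sum of the parts.
Combined value = 3 XOR 6 = 5.

5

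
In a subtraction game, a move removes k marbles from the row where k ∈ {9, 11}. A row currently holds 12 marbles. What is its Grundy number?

1

Compute g(0), g(1), … for moves {9, 11}:
g(0) = mex{} = 0
g(1) = mex{} = 0
g(2) = mex{} = 0
g(3) = mex{} = 0
g(4) = mex{} = 0
g(5) = mex{} = 0
g(6) = mex{} = 0
g(7) = mex{} = 0
g(8) = mex{} = 0
g(9) = mex{0} = 1
g(10) = mex{0} = 1
g(11) = mex{0} = 1
g(12) = mex{0} = 1
So g(12) = 1.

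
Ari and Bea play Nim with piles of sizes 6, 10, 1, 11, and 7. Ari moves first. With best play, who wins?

Compute the nim-sum pairwise:
6 ^ 10 = 12
12 ^ 1 = 13
13 ^ 11 = 6
6 ^ 7 = 1
The nim-sum is 1 ≠ 0, so this is an N-position: the player to move can win; Ari has a winning move.

Ari wins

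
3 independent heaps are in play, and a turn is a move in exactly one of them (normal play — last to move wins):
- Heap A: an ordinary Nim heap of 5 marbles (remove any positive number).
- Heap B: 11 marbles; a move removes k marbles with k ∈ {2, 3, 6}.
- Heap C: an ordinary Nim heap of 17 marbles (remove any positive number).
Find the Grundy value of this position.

Heap A is a plain Nim heap of size 5, so its Grundy value is 5.
Grundy values for heap B (subtraction set {2, 3, 6}):
k:     0  1  2  3  4  5  6  7  8  9 10 11
g(k):  0  0  1  1  2  0  3  1  2  0  0  1
So g(11) = 1.
Heap C is a plain Nim heap of size 17, so its Grundy value is 17.
By the Sprague-Grundy theorem, the Grundy value of a sum of independent games is the XOR of the component values.
Combined value = 5 ⊕ 1 ⊕ 17 = 21.

21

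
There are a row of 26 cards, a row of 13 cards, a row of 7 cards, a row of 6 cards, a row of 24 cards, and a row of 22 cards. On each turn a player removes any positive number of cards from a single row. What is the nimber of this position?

Bitwise XOR of the heap sizes:
  11010  (26)
  01101  (13)
  00111  (7)
  00110  (6)
  11000  (24)
  10110  (22)
  -----
  11000  (24)

24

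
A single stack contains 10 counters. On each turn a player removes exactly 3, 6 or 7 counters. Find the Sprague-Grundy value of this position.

Grundy values for subtraction set {3, 6, 7}:
k:     0  1  2  3  4  5  6  7  8  9 10
g(k):  0  0  0  1  1  1  2  2  2  3  0
So g(10) = 0.

0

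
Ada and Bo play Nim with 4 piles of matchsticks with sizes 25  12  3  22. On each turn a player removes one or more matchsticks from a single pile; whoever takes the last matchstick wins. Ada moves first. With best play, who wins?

Bo wins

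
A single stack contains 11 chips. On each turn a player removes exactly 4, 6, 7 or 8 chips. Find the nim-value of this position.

Compute g(0), g(1), … for moves {4, 6, 7, 8}:
g(0) = mex{} = 0
g(1) = mex{} = 0
g(2) = mex{} = 0
g(3) = mex{} = 0
g(4) = mex{0} = 1
g(5) = mex{0} = 1
g(6) = mex{0} = 1
g(7) = mex{0} = 1
g(8) = mex{0,1} = 2
g(9) = mex{0,1} = 2
g(10) = mex{0,1} = 2
g(11) = mex{0,1} = 2
So g(11) = 2.

2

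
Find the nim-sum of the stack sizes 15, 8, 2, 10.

15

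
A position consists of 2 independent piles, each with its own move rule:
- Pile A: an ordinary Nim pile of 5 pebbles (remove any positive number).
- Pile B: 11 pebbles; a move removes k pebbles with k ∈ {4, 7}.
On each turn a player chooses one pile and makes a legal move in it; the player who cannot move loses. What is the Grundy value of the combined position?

Pile A is a plain Nim pile of size 5, so its Grundy value is 5.
Build the Grundy sequence for pile B with g(k) = mex{g(k−s) : s ∈ {4, 7}, s ≤ k}:
k:     0  1  2  3  4  5  6  7  8  9 10 11
g(k):  0  0  0  0  1  1  1  1  2  2  2  0
So g(11) = 0.
The value of a disjunctive sum is the nim-sum of the parts.
Combined value = 5 ⊕ 0 = 5.

5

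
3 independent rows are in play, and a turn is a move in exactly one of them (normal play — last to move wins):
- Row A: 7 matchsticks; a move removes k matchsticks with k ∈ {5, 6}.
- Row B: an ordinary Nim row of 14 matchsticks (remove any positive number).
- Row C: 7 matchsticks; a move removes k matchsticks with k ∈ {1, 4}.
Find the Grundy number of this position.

For row A, compute g(0), g(1), … with moves {5, 6}:
k:     0  1  2  3  4  5  6  7
g(k):  0  0  0  0  0  1  1  1
So g(7) = 1.
Row B is a plain Nim row of size 14, so its Grundy value is 14.
Build the Grundy sequence for row C with g(k) = mex{g(k−s) : s ∈ {1, 4}, s ≤ k}:
g(0) = mex{} = 0
g(1) = mex{0} = 1
g(2) = mex{1} = 0
g(3) = mex{0} = 1
g(4) = mex{0,1} = 2
g(5) = mex{1,2} = 0
g(6) = mex{0} = 1
g(7) = mex{1} = 0
So g(7) = 0.
The value of a disjunctive sum is the nim-sum of the parts.
Combined value = 1 XOR 14 XOR 0 = 15.

15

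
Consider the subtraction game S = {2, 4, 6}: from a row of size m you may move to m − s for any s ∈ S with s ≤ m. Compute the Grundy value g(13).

2

Build the Grundy sequence with g(k) = mex{g(k−s) : s ∈ {2, 4, 6}, s ≤ k}:
k:     0  1  2  3  4  5  6  7  8  9 10 11 12 13
g(k):  0  0  1  1  2  2  3  3  0  0  1  1  2  2
So g(13) = 2.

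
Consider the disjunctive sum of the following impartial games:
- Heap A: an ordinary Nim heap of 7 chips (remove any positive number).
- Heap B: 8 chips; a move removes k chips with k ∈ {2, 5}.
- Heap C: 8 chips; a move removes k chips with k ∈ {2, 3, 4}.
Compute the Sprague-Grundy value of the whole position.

Heap A is a plain Nim heap of size 7, so its Grundy value is 7.
For heap B, compute g(0), g(1), … with moves {2, 5}:
g(0) = mex{} = 0
g(1) = mex{} = 0
g(2) = mex{0} = 1
g(3) = mex{0} = 1
g(4) = mex{1} = 0
g(5) = mex{0,1} = 2
g(6) = mex{0} = 1
g(7) = mex{1,2} = 0
g(8) = mex{1} = 0
So g(8) = 0.
Grundy values for heap C (subtraction set {2, 3, 4}):
g(0) = mex{} = 0
g(1) = mex{} = 0
g(2) = mex{0} = 1
g(3) = mex{0} = 1
g(4) = mex{0,1} = 2
g(5) = mex{0,1} = 2
g(6) = mex{1,2} = 0
g(7) = mex{1,2} = 0
g(8) = mex{0,2} = 1
So g(8) = 1.
The value of a disjunctive sum is the nim-sum of the parts.
Combined value = 7 ⊕ 0 ⊕ 1 = 6.

6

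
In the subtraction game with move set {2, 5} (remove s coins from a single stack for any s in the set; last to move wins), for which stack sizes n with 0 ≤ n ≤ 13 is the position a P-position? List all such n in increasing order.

0, 1, 4, 7, 8, 11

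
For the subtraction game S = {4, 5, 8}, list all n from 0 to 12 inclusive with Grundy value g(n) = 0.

0, 1, 2, 3, 12

Compute g(0), g(1), … for moves {4, 5, 8}:
k:     0  1  2  3  4  5  6  7  8  9 10 11 12
g(k):  0  0  0  0  1  1  1  1  2  2  2  2  0
The P-positions (g = 0) in 0..12 are 0, 1, 2, 3, 12.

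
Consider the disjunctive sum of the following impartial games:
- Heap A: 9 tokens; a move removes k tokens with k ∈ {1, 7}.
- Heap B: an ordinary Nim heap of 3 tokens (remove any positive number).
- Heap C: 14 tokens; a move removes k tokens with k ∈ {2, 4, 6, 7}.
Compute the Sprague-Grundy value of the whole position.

Grundy values for heap A (subtraction set {1, 7}):
g(0) = mex{} = 0
g(1) = mex{0} = 1
g(2) = mex{1} = 0
g(3) = mex{0} = 1
g(4) = mex{1} = 0
g(5) = mex{0} = 1
g(6) = mex{1} = 0
g(7) = mex{0} = 1
g(8) = mex{1} = 0
g(9) = mex{0} = 1
So g(9) = 1.
Heap B is a plain Nim heap of size 3, so its Grundy value is 3.
Build the Grundy sequence for heap C with g(k) = mex{g(k−s) : s ∈ {2, 4, 6, 7}, s ≤ k}:
g(0) = mex{} = 0
g(1) = mex{} = 0
g(2) = mex{0} = 1
g(3) = mex{0} = 1
g(4) = mex{0,1} = 2
g(5) = mex{0,1} = 2
g(6) = mex{0,1,2} = 3
g(7) = mex{0,1,2} = 3
g(8) = mex{0,1,2,3} = 4
g(9) = mex{1,2,3} = 0
g(10) = mex{1,2,3,4} = 0
g(11) = mex{0,2,3} = 1
g(12) = mex{0,2,3,4} = 1
g(13) = mex{0,1,3} = 2
g(14) = mex{0,1,3,4} = 2
So g(14) = 2.
The value of a disjunctive sum is the nim-sum of the parts.
Combined value = 1 ⊕ 3 ⊕ 2 = 0.

0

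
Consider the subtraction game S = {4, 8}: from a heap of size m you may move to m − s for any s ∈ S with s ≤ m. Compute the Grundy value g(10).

2

Grundy values for subtraction set {4, 8}:
g(0) = mex{} = 0
g(1) = mex{} = 0
g(2) = mex{} = 0
g(3) = mex{} = 0
g(4) = mex{0} = 1
g(5) = mex{0} = 1
g(6) = mex{0} = 1
g(7) = mex{0} = 1
g(8) = mex{0,1} = 2
g(9) = mex{0,1} = 2
g(10) = mex{0,1} = 2
So g(10) = 2.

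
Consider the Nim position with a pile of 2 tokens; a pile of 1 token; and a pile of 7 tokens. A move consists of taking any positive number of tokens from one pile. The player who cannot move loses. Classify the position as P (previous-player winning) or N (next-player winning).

N-position

Nim-sum: 2 XOR 1 XOR 7 = 4.
The nim-sum is 4 ≠ 0, so this is an N-position: the player to move can win.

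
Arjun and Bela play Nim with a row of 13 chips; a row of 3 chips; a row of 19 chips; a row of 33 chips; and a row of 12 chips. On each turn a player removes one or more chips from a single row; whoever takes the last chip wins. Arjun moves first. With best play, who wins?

Nim-sum: 13 ^ 3 ^ 19 ^ 33 ^ 12 = 48.
The nim-sum is 48 ≠ 0, so this is an N-position: the player to move can win; Arjun has a winning move.

Arjun wins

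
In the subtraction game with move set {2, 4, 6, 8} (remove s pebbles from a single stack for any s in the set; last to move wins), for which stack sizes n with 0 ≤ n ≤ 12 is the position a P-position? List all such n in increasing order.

0, 1, 10, 11

Grundy values for subtraction set {2, 4, 6, 8}:
k:     0  1  2  3  4  5  6  7  8  9 10 11 12
g(k):  0  0  1  1  2  2  3  3  4  4  0  0  1
The P-positions (g = 0) in 0..12 are 0, 1, 10, 11.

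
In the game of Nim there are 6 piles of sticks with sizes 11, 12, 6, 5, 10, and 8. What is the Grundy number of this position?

6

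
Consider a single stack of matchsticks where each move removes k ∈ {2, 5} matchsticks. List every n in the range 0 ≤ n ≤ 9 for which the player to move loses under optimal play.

0, 1, 4, 7, 8

Compute g(0), g(1), … for moves {2, 5}:
g(0) = mex{} = 0
g(1) = mex{} = 0
g(2) = mex{0} = 1
g(3) = mex{0} = 1
g(4) = mex{1} = 0
g(5) = mex{0,1} = 2
g(6) = mex{0} = 1
g(7) = mex{1,2} = 0
g(8) = mex{1} = 0
g(9) = mex{0} = 1
The P-positions (g = 0) in 0..9 are 0, 1, 4, 7, 8.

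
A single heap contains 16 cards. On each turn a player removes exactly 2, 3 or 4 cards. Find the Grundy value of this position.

2

Compute g(0), g(1), … for moves {2, 3, 4}:
k:     0  1  2  3  4  5  6  7  8  9 10 11 12 13 14 15 16
g(k):  0  0  1  1  2  2  0  0  1  1  2  2  0  0  1  1  2
So g(16) = 2.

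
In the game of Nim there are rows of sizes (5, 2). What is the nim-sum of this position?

Compute the nim-sum pairwise:
5 XOR 2 = 7

7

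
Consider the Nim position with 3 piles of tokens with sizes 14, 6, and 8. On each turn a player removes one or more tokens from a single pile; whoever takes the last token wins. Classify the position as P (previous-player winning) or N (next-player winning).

P-position

Nim-sum: 14 ^ 6 ^ 8 = 0.
The nim-sum is 0, so this is a P-position: the player to move is in a losing position under optimal play.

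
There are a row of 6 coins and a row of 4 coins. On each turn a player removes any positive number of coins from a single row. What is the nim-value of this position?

Bitwise XOR of the heap sizes:
  110  (6)
  100  (4)
  ---
  010  (2)

2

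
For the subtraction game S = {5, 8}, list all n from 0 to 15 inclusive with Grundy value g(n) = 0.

Grundy values for subtraction set {5, 8}:
k:     0  1  2  3  4  5  6  7  8  9 10 11 12 13 14 15
g(k):  0  0  0  0  0  1  1  1  1  1  2  2  2  0  0  0
The P-positions (g = 0) in 0..15 are 0, 1, 2, 3, 4, 13, 14, 15.

0, 1, 2, 3, 4, 13, 14, 15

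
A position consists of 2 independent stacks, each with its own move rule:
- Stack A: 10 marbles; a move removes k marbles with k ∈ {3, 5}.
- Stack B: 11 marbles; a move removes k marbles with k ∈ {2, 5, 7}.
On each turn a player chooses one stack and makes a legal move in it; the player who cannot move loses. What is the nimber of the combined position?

Build the Grundy sequence for stack A with g(k) = mex{g(k−s) : s ∈ {3, 5}, s ≤ k}:
k:     0  1  2  3  4  5  6  7  8  9 10
g(k):  0  0  0  1  1  1  2  2  0  0  0
So g(10) = 0.
Build the Grundy sequence for stack B with g(k) = mex{g(k−s) : s ∈ {2, 5, 7}, s ≤ k}:
k:     0  1  2  3  4  5  6  7  8  9 10 11
g(k):  0  0  1  1  0  2  1  3  2  2  0  3
So g(11) = 3.
By the Sprague-Grundy theorem, the Grundy value of a sum of independent games is the XOR of the component values.
Combined value = 0 XOR 3 = 3.

3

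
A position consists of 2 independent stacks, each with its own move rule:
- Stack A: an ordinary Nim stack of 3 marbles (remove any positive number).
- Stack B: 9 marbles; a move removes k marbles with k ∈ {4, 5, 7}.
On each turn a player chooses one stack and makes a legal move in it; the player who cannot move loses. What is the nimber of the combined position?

1

Stack A is a plain Nim stack of size 3, so its Grundy value is 3.
Build the Grundy sequence for stack B with g(k) = mex{g(k−s) : s ∈ {4, 5, 7}, s ≤ k}:
g(0) = mex{} = 0
g(1) = mex{} = 0
g(2) = mex{} = 0
g(3) = mex{} = 0
g(4) = mex{0} = 1
g(5) = mex{0} = 1
g(6) = mex{0} = 1
g(7) = mex{0} = 1
g(8) = mex{0,1} = 2
g(9) = mex{0,1} = 2
So g(9) = 2.
By the Sprague-Grundy theorem, the Grundy value of a sum of independent games is the XOR of the component values.
Combined value = 3 ⊕ 2 = 1.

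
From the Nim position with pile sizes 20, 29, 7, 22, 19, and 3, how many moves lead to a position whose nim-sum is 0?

Nim-sum: 20 ⊕ 29 ⊕ 7 ⊕ 22 ⊕ 19 ⊕ 3 = 8.
The overall nim-sum is X = 8. A pile of size p has a winning move iff p XOR X < p (reduce it to p XOR X).
  20: 20 XOR 8 = 28 ≥ 20 — no move.
  29: 29 XOR 8 = 21 < 29 — winning move (to 21).
  7: 7 XOR 8 = 15 ≥ 7 — no move.
  22: 22 XOR 8 = 30 ≥ 22 — no move.
  19: 19 XOR 8 = 27 ≥ 19 — no move.
  3: 3 XOR 8 = 11 ≥ 3 — no move.
That gives 1 winning move.

1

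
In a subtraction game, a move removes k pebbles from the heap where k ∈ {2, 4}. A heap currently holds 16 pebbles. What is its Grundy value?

2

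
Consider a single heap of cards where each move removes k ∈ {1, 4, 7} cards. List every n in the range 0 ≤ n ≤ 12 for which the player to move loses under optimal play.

0, 2, 5, 8, 10

Grundy values for subtraction set {1, 4, 7}:
g(0) = mex{} = 0
g(1) = mex{0} = 1
g(2) = mex{1} = 0
g(3) = mex{0} = 1
g(4) = mex{0,1} = 2
g(5) = mex{1,2} = 0
g(6) = mex{0} = 1
g(7) = mex{0,1} = 2
g(8) = mex{1,2} = 0
g(9) = mex{0} = 1
g(10) = mex{1} = 0
g(11) = mex{0,2} = 1
g(12) = mex{0,1} = 2
The P-positions (g = 0) in 0..12 are 0, 2, 5, 8, 10.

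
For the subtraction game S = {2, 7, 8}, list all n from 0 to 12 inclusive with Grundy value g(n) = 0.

0, 1, 4, 5, 10

Compute g(0), g(1), … for moves {2, 7, 8}:
g(0) = mex{} = 0
g(1) = mex{} = 0
g(2) = mex{0} = 1
g(3) = mex{0} = 1
g(4) = mex{1} = 0
g(5) = mex{1} = 0
g(6) = mex{0} = 1
g(7) = mex{0} = 1
g(8) = mex{0,1} = 2
g(9) = mex{0,1} = 2
g(10) = mex{1,2} = 0
g(11) = mex{0,1,2} = 3
g(12) = mex{0} = 1
The P-positions (g = 0) in 0..12 are 0, 1, 4, 5, 10.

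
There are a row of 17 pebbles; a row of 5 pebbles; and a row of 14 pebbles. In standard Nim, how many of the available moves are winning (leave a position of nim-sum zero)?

1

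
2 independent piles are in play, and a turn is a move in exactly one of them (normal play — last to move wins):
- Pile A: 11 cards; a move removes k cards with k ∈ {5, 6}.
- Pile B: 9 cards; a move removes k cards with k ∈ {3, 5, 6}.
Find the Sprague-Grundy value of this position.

0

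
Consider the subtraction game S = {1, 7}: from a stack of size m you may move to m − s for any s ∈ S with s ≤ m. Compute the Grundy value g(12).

Build the Grundy sequence with g(k) = mex{g(k−s) : s ∈ {1, 7}, s ≤ k}:
k:     0  1  2  3  4  5  6  7  8  9 10 11 12
g(k):  0  1  0  1  0  1  0  1  0  1  0  1  0
So g(12) = 0.

0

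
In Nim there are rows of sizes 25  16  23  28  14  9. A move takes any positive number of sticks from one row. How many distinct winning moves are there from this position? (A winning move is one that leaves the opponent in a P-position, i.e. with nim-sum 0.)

3

Compute the nim-sum pairwise:
25 ⊕ 16 = 9
9 ⊕ 23 = 30
30 ⊕ 28 = 2
2 ⊕ 14 = 12
12 ⊕ 9 = 5
The overall nim-sum is X = 5. A row of size p has a winning move iff p XOR X < p (reduce it to p XOR X).
  25: 25 XOR 5 = 28 ≥ 25 — no move.
  16: 16 XOR 5 = 21 ≥ 16 — no move.
  23: 23 XOR 5 = 18 < 23 — winning move (to 18).
  28: 28 XOR 5 = 25 < 28 — winning move (to 25).
  14: 14 XOR 5 = 11 < 14 — winning move (to 11).
  9: 9 XOR 5 = 12 ≥ 9 — no move.
That gives 3 winning moves.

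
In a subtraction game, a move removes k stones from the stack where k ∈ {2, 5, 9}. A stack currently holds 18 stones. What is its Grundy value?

0

Build the Grundy sequence with g(k) = mex{g(k−s) : s ∈ {2, 5, 9}, s ≤ k}:
k:     0  1  2  3  4  5  6  7  8  9 10 11 12 13 14 15 16 17 18
g(k):  0  0  1  1  0  2  1  0  0  1  1  0  2  1  0  0  1  1  0
So g(18) = 0.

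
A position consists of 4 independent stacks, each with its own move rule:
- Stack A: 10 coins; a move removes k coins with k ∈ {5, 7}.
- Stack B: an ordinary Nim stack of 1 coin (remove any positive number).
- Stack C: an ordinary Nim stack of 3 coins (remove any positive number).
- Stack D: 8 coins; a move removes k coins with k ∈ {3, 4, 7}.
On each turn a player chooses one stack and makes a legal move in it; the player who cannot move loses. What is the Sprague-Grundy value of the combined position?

Grundy values for stack A (subtraction set {5, 7}):
k:     0  1  2  3  4  5  6  7  8  9 10
g(k):  0  0  0  0  0  1  1  1  1  1  2
So g(10) = 2.
Stack B is a plain Nim stack of size 1, so its Grundy value is 1.
Stack C is a plain Nim stack of size 3, so its Grundy value is 3.
Grundy values for stack D (subtraction set {3, 4, 7}):
k:     0  1  2  3  4  5  6  7  8
g(k):  0  0  0  1  1  1  2  2  2
So g(8) = 2.
The value of a disjunctive sum is the nim-sum of the parts.
Combined value = 2 XOR 1 XOR 3 XOR 2 = 2.

2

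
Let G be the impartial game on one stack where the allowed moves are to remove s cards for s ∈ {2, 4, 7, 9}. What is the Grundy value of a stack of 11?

Compute g(0), g(1), … for moves {2, 4, 7, 9}:
k:     0  1  2  3  4  5  6  7  8  9 10 11
g(k):  0  0  1  1  2  2  0  3  1  4  2  0
So g(11) = 0.

0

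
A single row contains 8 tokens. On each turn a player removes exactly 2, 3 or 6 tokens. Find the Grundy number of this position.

2

Compute g(0), g(1), … for moves {2, 3, 6}:
g(0) = mex{} = 0
g(1) = mex{} = 0
g(2) = mex{0} = 1
g(3) = mex{0} = 1
g(4) = mex{0,1} = 2
g(5) = mex{1} = 0
g(6) = mex{0,1,2} = 3
g(7) = mex{0,2} = 1
g(8) = mex{0,1,3} = 2
So g(8) = 2.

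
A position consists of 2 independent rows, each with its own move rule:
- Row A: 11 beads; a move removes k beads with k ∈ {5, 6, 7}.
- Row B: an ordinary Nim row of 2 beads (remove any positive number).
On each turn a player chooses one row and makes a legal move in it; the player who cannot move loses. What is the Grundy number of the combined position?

For row A, compute g(0), g(1), … with moves {5, 6, 7}:
k:     0  1  2  3  4  5  6  7  8  9 10 11
g(k):  0  0  0  0  0  1  1  1  1  1  2  2
So g(11) = 2.
Row B is a plain Nim row of size 2, so its Grundy value is 2.
By the Sprague-Grundy theorem, the Grundy value of a sum of independent games is the XOR of the component values.
Combined value = 2 XOR 2 = 0.

0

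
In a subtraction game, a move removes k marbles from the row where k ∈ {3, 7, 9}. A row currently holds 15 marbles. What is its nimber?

1

Compute g(0), g(1), … for moves {3, 7, 9}:
k:     0  1  2  3  4  5  6  7  8  9 10 11 12 13 14 15
g(k):  0  0  0  1  1  1  0  2  2  1  3  3  0  2  0  1
So g(15) = 1.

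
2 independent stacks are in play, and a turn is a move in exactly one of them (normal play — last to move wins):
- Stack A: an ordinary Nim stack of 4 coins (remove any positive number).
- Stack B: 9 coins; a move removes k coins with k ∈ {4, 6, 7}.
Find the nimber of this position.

Stack A is a plain Nim stack of size 4, so its Grundy value is 4.
Grundy values for stack B (subtraction set {4, 6, 7}):
g(0) = mex{} = 0
g(1) = mex{} = 0
g(2) = mex{} = 0
g(3) = mex{} = 0
g(4) = mex{0} = 1
g(5) = mex{0} = 1
g(6) = mex{0} = 1
g(7) = mex{0} = 1
g(8) = mex{0,1} = 2
g(9) = mex{0,1} = 2
So g(9) = 2.
The value of a disjunctive sum is the nim-sum of the parts.
Combined value = 4 ⊕ 2 = 6.

6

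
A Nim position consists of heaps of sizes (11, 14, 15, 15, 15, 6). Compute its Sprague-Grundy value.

12

In binary:
  1011  (11)
  1110  (14)
  1111  (15)
  1111  (15)
  1111  (15)
  0110  (6)
  ----
  1100  (12)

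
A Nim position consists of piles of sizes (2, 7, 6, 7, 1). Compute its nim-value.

5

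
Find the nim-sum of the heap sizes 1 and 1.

Compute the nim-sum pairwise:
1 ⊕ 1 = 0

0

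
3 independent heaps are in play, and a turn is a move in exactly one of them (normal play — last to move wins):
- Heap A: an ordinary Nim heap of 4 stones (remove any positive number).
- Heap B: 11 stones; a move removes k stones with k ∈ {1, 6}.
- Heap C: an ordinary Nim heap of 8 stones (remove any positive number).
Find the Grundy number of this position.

12

Heap A is a plain Nim heap of size 4, so its Grundy value is 4.
For heap B, compute g(0), g(1), … with moves {1, 6}:
g(0) = mex{} = 0
g(1) = mex{0} = 1
g(2) = mex{1} = 0
g(3) = mex{0} = 1
g(4) = mex{1} = 0
g(5) = mex{0} = 1
g(6) = mex{0,1} = 2
g(7) = mex{1,2} = 0
g(8) = mex{0} = 1
g(9) = mex{1} = 0
g(10) = mex{0} = 1
g(11) = mex{1} = 0
So g(11) = 0.
Heap C is a plain Nim heap of size 8, so its Grundy value is 8.
The value of a disjunctive sum is the nim-sum of the parts.
Combined value = 4 ⊕ 0 ⊕ 8 = 12.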